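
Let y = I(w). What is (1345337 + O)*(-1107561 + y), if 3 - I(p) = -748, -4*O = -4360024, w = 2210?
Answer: -2695461985830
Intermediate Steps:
O = 1090006 (O = -¼*(-4360024) = 1090006)
I(p) = 751 (I(p) = 3 - 1*(-748) = 3 + 748 = 751)
y = 751
(1345337 + O)*(-1107561 + y) = (1345337 + 1090006)*(-1107561 + 751) = 2435343*(-1106810) = -2695461985830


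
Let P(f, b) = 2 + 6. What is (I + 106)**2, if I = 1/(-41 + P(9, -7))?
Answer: 12229009/1089 ≈ 11230.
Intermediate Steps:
P(f, b) = 8
I = -1/33 (I = 1/(-41 + 8) = 1/(-33) = -1/33 ≈ -0.030303)
(I + 106)**2 = (-1/33 + 106)**2 = (3497/33)**2 = 12229009/1089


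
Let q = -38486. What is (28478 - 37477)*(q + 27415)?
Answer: 99627929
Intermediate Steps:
(28478 - 37477)*(q + 27415) = (28478 - 37477)*(-38486 + 27415) = -8999*(-11071) = 99627929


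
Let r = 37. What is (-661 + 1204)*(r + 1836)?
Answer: 1017039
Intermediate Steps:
(-661 + 1204)*(r + 1836) = (-661 + 1204)*(37 + 1836) = 543*1873 = 1017039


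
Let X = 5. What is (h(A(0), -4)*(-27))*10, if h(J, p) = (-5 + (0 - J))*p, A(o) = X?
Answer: -10800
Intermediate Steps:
A(o) = 5
h(J, p) = p*(-5 - J) (h(J, p) = (-5 - J)*p = p*(-5 - J))
(h(A(0), -4)*(-27))*10 = (-1*(-4)*(5 + 5)*(-27))*10 = (-1*(-4)*10*(-27))*10 = (40*(-27))*10 = -1080*10 = -10800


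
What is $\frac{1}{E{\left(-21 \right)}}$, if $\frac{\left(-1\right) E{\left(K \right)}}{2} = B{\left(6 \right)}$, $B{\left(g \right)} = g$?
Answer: $- \frac{1}{12} \approx -0.083333$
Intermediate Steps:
$E{\left(K \right)} = -12$ ($E{\left(K \right)} = \left(-2\right) 6 = -12$)
$\frac{1}{E{\left(-21 \right)}} = \frac{1}{-12} = - \frac{1}{12}$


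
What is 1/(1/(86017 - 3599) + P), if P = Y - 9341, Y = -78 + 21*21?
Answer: -82418/739948803 ≈ -0.00011138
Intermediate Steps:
Y = 363 (Y = -78 + 441 = 363)
P = -8978 (P = 363 - 9341 = -8978)
1/(1/(86017 - 3599) + P) = 1/(1/(86017 - 3599) - 8978) = 1/(1/82418 - 8978) = 1/(-739948803/82418) = -82418/739948803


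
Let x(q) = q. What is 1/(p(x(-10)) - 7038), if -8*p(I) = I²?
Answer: -2/14101 ≈ -0.00014183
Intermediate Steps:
p(I) = -I²/8
1/(p(x(-10)) - 7038) = 1/(-⅛*(-10)² - 7038) = 1/(-⅛*100 - 7038) = 1/(-25/2 - 7038) = 1/(-14101/2) = -2/14101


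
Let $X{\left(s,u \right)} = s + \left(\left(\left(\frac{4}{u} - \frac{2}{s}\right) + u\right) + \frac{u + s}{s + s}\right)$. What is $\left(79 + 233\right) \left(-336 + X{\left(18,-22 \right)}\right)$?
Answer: $- \frac{3504800}{33} \approx -1.0621 \cdot 10^{5}$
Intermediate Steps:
$X{\left(s,u \right)} = s + u - \frac{2}{s} + \frac{4}{u} + \frac{s + u}{2 s}$ ($X{\left(s,u \right)} = s + \left(\left(\left(- \frac{2}{s} + \frac{4}{u}\right) + u\right) + \frac{s + u}{2 s}\right) = s + \left(\left(u - \frac{2}{s} + \frac{4}{u}\right) + \left(s + u\right) \frac{1}{2 s}\right) = s + \left(\left(u - \frac{2}{s} + \frac{4}{u}\right) + \frac{s + u}{2 s}\right) = s + \left(u - \frac{2}{s} + \frac{4}{u} + \frac{s + u}{2 s}\right) = s + u - \frac{2}{s} + \frac{4}{u} + \frac{s + u}{2 s}$)
$\left(79 + 233\right) \left(-336 + X{\left(18,-22 \right)}\right) = \left(79 + 233\right) \left(-336 + \left(\frac{1}{2} + 18 - 22 - \frac{2}{18} + \frac{4}{-22} + \frac{1}{2} \left(-22\right) \frac{1}{18}\right)\right) = 312 \left(-336 + \left(\frac{1}{2} + 18 - 22 - \frac{1}{9} + 4 \left(- \frac{1}{22}\right) + \frac{1}{2} \left(-22\right) \frac{1}{18}\right)\right) = 312 \left(-336 - \frac{436}{99}\right) = 312 \left(- \frac{33700}{99}\right) = - \frac{3504800}{33}$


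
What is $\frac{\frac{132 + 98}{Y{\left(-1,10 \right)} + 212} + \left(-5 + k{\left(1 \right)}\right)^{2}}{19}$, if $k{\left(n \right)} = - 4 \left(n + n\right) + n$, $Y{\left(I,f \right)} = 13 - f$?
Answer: $\frac{6238}{817} \approx 7.6353$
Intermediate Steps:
$k{\left(n \right)} = - 7 n$ ($k{\left(n \right)} = - 4 \cdot 2 n + n = - 8 n + n = - 7 n$)
$\frac{\frac{132 + 98}{Y{\left(-1,10 \right)} + 212} + \left(-5 + k{\left(1 \right)}\right)^{2}}{19} = \frac{\frac{132 + 98}{\left(13 - 10\right) + 212} + \left(-5 - 7\right)^{2}}{19} = \left(\frac{230}{\left(13 - 10\right) + 212} + \left(-5 - 7\right)^{2}\right) \frac{1}{19} = \left(\frac{230}{3 + 212} + \left(-12\right)^{2}\right) \frac{1}{19} = \left(\frac{230}{215} + 144\right) \frac{1}{19} = \left(230 \cdot \frac{1}{215} + 144\right) \frac{1}{19} = \left(\frac{46}{43} + 144\right) \frac{1}{19} = \frac{6238}{43} \cdot \frac{1}{19} = \frac{6238}{817}$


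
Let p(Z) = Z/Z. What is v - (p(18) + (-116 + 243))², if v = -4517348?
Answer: -4533732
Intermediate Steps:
p(Z) = 1
v - (p(18) + (-116 + 243))² = -4517348 - (1 + (-116 + 243))² = -4517348 - (1 + 127)² = -4517348 - 1*128² = -4517348 - 1*16384 = -4517348 - 16384 = -4533732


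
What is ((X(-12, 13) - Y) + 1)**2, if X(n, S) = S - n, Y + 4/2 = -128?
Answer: 24336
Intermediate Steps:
Y = -130 (Y = -2 - 128 = -130)
((X(-12, 13) - Y) + 1)**2 = (((13 - 1*(-12)) - 1*(-130)) + 1)**2 = (((13 + 12) + 130) + 1)**2 = ((25 + 130) + 1)**2 = (155 + 1)**2 = 156**2 = 24336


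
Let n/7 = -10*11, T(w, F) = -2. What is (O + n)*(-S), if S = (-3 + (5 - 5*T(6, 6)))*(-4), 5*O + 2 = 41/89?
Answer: -16453776/445 ≈ -36975.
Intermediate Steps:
O = -137/445 (O = -⅖ + (41/89)/5 = -⅖ + (41*(1/89))/5 = -⅖ + (⅕)*(41/89) = -⅖ + 41/445 = -137/445 ≈ -0.30787)
n = -770 (n = 7*(-10*11) = 7*(-110) = -770)
S = -48 (S = (-3 + (5 - 5*(-2)))*(-4) = (-3 + (5 + 10))*(-4) = (-3 + 15)*(-4) = 12*(-4) = -48)
(O + n)*(-S) = (-137/445 - 770)*(-1*(-48)) = -342787/445*48 = -16453776/445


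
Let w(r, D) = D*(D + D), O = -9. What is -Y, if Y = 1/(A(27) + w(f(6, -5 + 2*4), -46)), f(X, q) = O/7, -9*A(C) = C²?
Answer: -1/4151 ≈ -0.00024091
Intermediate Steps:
A(C) = -C²/9
f(X, q) = -9/7
w(r, D) = 2*D² (w(r, D) = D*(2*D) = 2*D²)
Y = 1/4151 (Y = 1/(-⅑*27² + 2*(-46)²) = 1/(-⅑*729 + 2*2116) = 1/(-81 + 4232) = 1/4151 ≈ 0.00024091)
-Y = -1*1/4151 = -1/4151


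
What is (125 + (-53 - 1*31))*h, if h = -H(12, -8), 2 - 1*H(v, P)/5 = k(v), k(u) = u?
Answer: 2050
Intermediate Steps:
H(v, P) = 10 - 5*v
h = 50 (h = -(10 - 5*12) = -(10 - 60) = -1*(-50) = 50)
(125 + (-53 - 1*31))*h = (125 + (-53 - 1*31))*50 = (125 + (-53 - 31))*50 = (125 - 84)*50 = 41*50 = 2050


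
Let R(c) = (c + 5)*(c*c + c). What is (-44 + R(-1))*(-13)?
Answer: 572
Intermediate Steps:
R(c) = (5 + c)*(c + c²) (R(c) = (5 + c)*(c² + c) = (5 + c)*(c + c²))
(-44 + R(-1))*(-13) = (-44 - (5 + (-1)² + 6*(-1)))*(-13) = (-44 - (5 + 1 - 6))*(-13) = (-44 - 1*0)*(-13) = (-44 + 0)*(-13) = -44*(-13) = 572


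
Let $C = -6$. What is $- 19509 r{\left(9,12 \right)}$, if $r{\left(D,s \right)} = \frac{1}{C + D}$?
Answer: $-6503$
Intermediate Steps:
$r{\left(D,s \right)} = \frac{1}{-6 + D}$
$- 19509 r{\left(9,12 \right)} = - \frac{19509}{-6 + 9} = - \frac{19509}{3} = \left(-19509\right) \frac{1}{3} = -6503$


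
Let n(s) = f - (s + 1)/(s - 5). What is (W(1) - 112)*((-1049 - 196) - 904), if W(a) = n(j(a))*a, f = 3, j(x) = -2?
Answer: 234548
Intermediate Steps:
n(s) = 3 - (1 + s)/(-5 + s) (n(s) = 3 - (s + 1)/(s - 5) = 3 - (1 + s)/(-5 + s))
W(a) = 20*a/7 (W(a) = (2*(-8 - 2)/(-5 - 2))*a = (2*(-10)/(-7))*a = (2*(-⅐)*(-10))*a = 20*a/7)
(W(1) - 112)*((-1049 - 196) - 904) = ((20/7)*1 - 112)*((-1049 - 196) - 904) = (20/7 - 112)*(-1245 - 904) = -764/7*(-2149) = 234548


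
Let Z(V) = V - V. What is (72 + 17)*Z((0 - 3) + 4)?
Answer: 0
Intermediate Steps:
Z(V) = 0
(72 + 17)*Z((0 - 3) + 4) = (72 + 17)*0 = 89*0 = 0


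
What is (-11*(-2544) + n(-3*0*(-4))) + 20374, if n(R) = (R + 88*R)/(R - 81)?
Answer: 48358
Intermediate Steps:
n(R) = 89*R/(-81 + R) (n(R) = (89*R)/(-81 + R) = 89*R/(-81 + R))
(-11*(-2544) + n(-3*0*(-4))) + 20374 = (-11*(-2544) + 89*(-3*0*(-4))/(-81 - 3*0*(-4))) + 20374 = (27984 + 89*(0*(-4))/(-81 + 0*(-4))) + 20374 = (27984 + 89*0/(-81 + 0)) + 20374 = (27984 + 89*0/(-81)) + 20374 = (27984 + 89*0*(-1/81)) + 20374 = (27984 + 0) + 20374 = 27984 + 20374 = 48358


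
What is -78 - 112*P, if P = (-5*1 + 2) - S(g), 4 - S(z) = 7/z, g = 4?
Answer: 510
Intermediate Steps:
S(z) = 4 - 7/z
P = -21/4 (P = (-5*1 + 2) - (4 - 7/4) = (-5 + 2) - (4 - 7*¼) = -3 - (4 - 7/4) = -3 - 1*9/4 = -3 - 9/4 = -21/4 ≈ -5.2500)
-78 - 112*P = -78 - 112*(-21/4) = -78 + 588 = 510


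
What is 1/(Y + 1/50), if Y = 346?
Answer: 50/17301 ≈ 0.0028900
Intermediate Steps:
1/(Y + 1/50) = 1/(346 + 1/50) = 1/(17301/50) = 50/17301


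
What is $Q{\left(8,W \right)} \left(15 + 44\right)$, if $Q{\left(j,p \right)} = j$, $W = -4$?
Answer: $472$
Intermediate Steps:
$Q{\left(8,W \right)} \left(15 + 44\right) = 8 \left(15 + 44\right) = 8 \cdot 59 = 472$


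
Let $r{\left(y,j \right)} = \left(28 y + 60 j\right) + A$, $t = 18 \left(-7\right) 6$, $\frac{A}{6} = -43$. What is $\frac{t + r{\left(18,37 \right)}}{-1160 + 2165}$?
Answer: $\frac{114}{67} \approx 1.7015$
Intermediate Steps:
$A = -258$ ($A = 6 \left(-43\right) = -258$)
$t = -756$ ($t = \left(-126\right) 6 = -756$)
$r{\left(y,j \right)} = -258 + 28 y + 60 j$ ($r{\left(y,j \right)} = \left(28 y + 60 j\right) - 258 = -258 + 28 y + 60 j$)
$\frac{t + r{\left(18,37 \right)}}{-1160 + 2165} = \frac{-756 + \left(-258 + 28 \cdot 18 + 60 \cdot 37\right)}{-1160 + 2165} = \frac{-756 + \left(-258 + 504 + 2220\right)}{1005} = \left(-756 + 2466\right) \frac{1}{1005} = 1710 \cdot \frac{1}{1005} = \frac{114}{67}$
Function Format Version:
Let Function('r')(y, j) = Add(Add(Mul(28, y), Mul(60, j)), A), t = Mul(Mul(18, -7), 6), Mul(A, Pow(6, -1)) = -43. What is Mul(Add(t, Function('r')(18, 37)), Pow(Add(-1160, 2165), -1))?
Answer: Rational(114, 67) ≈ 1.7015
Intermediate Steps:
A = -258 (A = Mul(6, -43) = -258)
t = -756 (t = Mul(-126, 6) = -756)
Function('r')(y, j) = Add(-258, Mul(28, y), Mul(60, j)) (Function('r')(y, j) = Add(Add(Mul(28, y), Mul(60, j)), -258) = Add(-258, Mul(28, y), Mul(60, j)))
Mul(Add(t, Function('r')(18, 37)), Pow(Add(-1160, 2165), -1)) = Mul(Add(-756, Add(-258, Mul(28, 18), Mul(60, 37))), Pow(Add(-1160, 2165), -1)) = Mul(Add(-756, Add(-258, 504, 2220)), Pow(1005, -1)) = Mul(Add(-756, 2466), Rational(1, 1005)) = Mul(1710, Rational(1, 1005)) = Rational(114, 67)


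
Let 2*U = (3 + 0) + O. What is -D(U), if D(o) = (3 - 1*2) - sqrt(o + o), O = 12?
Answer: -1 + sqrt(15) ≈ 2.8730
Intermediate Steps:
U = 15/2 (U = ((3 + 0) + 12)/2 = (3 + 12)/2 = (1/2)*15 = 15/2 ≈ 7.5000)
D(o) = 1 - sqrt(2)*sqrt(o) (D(o) = (3 - 2) - sqrt(2*o) = 1 - sqrt(2)*sqrt(o))
-D(U) = -(1 - sqrt(2)*sqrt(15/2)) = -(1 - sqrt(2)*sqrt(30)/2) = -(1 - sqrt(15)) = -1 + sqrt(15)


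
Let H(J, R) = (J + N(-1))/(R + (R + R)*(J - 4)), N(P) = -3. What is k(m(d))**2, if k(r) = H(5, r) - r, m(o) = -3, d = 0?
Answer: 625/81 ≈ 7.7160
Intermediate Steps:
H(J, R) = (-3 + J)/(R + 2*R*(-4 + J)) (H(J, R) = (J - 3)/(R + (R + R)*(J - 4)) = (-3 + J)/(R + (2*R)*(-4 + J)) = (-3 + J)/(R + 2*R*(-4 + J)))
k(r) = -r + 2/(3*r) (k(r) = (-3 + 5)/(r*(-7 + 2*5)) - r = 2/(r*(-7 + 10)) - r = 2/(r*3) - r = (1/3)*2/r - r = 2/(3*r) - r = -r + 2/(3*r))
k(m(d))**2 = (-1*(-3) + (2/3)/(-3))**2 = (3 + (2/3)*(-1/3))**2 = (3 - 2/9)**2 = (25/9)**2 = 625/81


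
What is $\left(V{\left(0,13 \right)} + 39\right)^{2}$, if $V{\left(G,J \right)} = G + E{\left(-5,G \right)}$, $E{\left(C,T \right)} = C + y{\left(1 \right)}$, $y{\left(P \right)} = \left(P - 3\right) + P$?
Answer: $1089$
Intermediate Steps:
$y{\left(P \right)} = -3 + 2 P$ ($y{\left(P \right)} = \left(-3 + P\right) + P = -3 + 2 P$)
$E{\left(C,T \right)} = -1 + C$ ($E{\left(C,T \right)} = C + \left(-3 + 2 \cdot 1\right) = C + \left(-3 + 2\right) = C - 1 = -1 + C$)
$V{\left(G,J \right)} = -6 + G$ ($V{\left(G,J \right)} = G - 6 = -6 + G$)
$\left(V{\left(0,13 \right)} + 39\right)^{2} = \left(\left(-6 + 0\right) + 39\right)^{2} = \left(-6 + 39\right)^{2} = 33^{2} = 1089$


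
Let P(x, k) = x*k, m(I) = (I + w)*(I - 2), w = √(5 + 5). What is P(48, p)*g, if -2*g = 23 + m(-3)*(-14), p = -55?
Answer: -246840 + 92400*√10 ≈ 45354.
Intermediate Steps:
w = √10 ≈ 3.1623
m(I) = (-2 + I)*(I + √10) (m(I) = (I + √10)*(I - 2) = (I + √10)*(-2 + I) = (-2 + I)*(I + √10))
P(x, k) = k*x
g = 187/2 - 35*√10 (g = -(23 + ((-3)² - 2*(-3) - 2*√10 - 3*√10)*(-14))/2 = -(23 + (9 + 6 - 2*√10 - 3*√10)*(-14))/2 = -(23 + (15 - 5*√10)*(-14))/2 = -(23 + (-210 + 70*√10))/2 = -(-187 + 70*√10)/2 = 187/2 - 35*√10 ≈ -17.180)
P(48, p)*g = (-55*48)*(187/2 - 35*√10) = -2640*(187/2 - 35*√10) = -246840 + 92400*√10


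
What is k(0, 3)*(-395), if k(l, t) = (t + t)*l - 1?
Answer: 395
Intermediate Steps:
k(l, t) = -1 + 2*l*t (k(l, t) = (2*t)*l - 1 = 2*l*t - 1 = -1 + 2*l*t)
k(0, 3)*(-395) = (-1 + 2*0*3)*(-395) = (-1 + 0)*(-395) = -1*(-395) = 395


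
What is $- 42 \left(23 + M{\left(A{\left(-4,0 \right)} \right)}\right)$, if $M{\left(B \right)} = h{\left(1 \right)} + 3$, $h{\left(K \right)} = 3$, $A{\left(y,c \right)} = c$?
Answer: $-1218$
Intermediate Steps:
$M{\left(B \right)} = 6$ ($M{\left(B \right)} = 3 + 3 = 6$)
$- 42 \left(23 + M{\left(A{\left(-4,0 \right)} \right)}\right) = - 42 \left(23 + 6\right) = \left(-42\right) 29 = -1218$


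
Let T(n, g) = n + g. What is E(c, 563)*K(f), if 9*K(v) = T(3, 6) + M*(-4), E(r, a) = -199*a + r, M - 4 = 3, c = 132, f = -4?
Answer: 2126195/9 ≈ 2.3624e+5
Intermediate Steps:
M = 7 (M = 4 + 3 = 7)
E(r, a) = r - 199*a
T(n, g) = g + n
K(v) = -19/9 (K(v) = ((6 + 3) + 7*(-4))/9 = (9 - 28)/9 = (⅑)*(-19) = -19/9)
E(c, 563)*K(f) = (132 - 199*563)*(-19/9) = (132 - 112037)*(-19/9) = -111905*(-19/9) = 2126195/9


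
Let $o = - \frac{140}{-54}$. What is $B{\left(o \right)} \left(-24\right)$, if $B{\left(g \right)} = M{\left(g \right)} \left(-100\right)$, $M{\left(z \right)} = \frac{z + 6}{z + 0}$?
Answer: $\frac{55680}{7} \approx 7954.3$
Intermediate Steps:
$o = \frac{70}{27}$ ($o = \left(-140\right) \left(- \frac{1}{54}\right) = \frac{70}{27} \approx 2.5926$)
$M{\left(z \right)} = \frac{6 + z}{z}$
$B{\left(g \right)} = - \frac{100 \left(6 + g\right)}{g}$ ($B{\left(g \right)} = \frac{6 + g}{g} \left(-100\right) = - \frac{100 \left(6 + g\right)}{g}$)
$B{\left(o \right)} \left(-24\right) = \left(-100 - \frac{600}{\frac{70}{27}}\right) \left(-24\right) = \left(-100 - \frac{1620}{7}\right) \left(-24\right) = \left(- \frac{2320}{7}\right) \left(-24\right) = \frac{55680}{7}$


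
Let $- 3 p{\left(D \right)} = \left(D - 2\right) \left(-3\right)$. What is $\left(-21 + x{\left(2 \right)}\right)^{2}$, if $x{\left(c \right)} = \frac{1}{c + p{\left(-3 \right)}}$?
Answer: $\frac{4096}{9} \approx 455.11$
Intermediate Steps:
$p{\left(D \right)} = -2 + D$ ($p{\left(D \right)} = - \frac{\left(D - 2\right) \left(-3\right)}{3} = - \frac{\left(-2 + D\right) \left(-3\right)}{3} = - \frac{6 - 3 D}{3} = -2 + D$)
$x{\left(c \right)} = \frac{1}{-5 + c}$ ($x{\left(c \right)} = \frac{1}{c - 5} = \frac{1}{-5 + c}$)
$\left(-21 + x{\left(2 \right)}\right)^{2} = \left(-21 + \frac{1}{-5 + 2}\right)^{2} = \left(-21 + \frac{1}{-3}\right)^{2} = \left(-21 - \frac{1}{3}\right)^{2} = \left(- \frac{64}{3}\right)^{2} = \frac{4096}{9}$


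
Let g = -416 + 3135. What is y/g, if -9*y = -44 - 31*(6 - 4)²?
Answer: 56/8157 ≈ 0.0068653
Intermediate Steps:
y = 56/3 (y = -(-44 - 31*(6 - 4)²)/9 = -(-44 - 31*2²)/9 = -(-44 - 31*4)/9 = -(-44 - 124)/9 = -⅑*(-168) = 56/3 ≈ 18.667)
g = 2719
y/g = (56/3)/2719 = (56/3)*(1/2719) = 56/8157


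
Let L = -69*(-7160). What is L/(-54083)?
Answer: -494040/54083 ≈ -9.1348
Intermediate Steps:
L = 494040
L/(-54083) = 494040/(-54083) = 494040*(-1/54083) = -494040/54083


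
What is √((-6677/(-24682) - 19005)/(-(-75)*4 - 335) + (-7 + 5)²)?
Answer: 3*√925634183910/123410 ≈ 23.388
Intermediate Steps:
√((-6677/(-24682) - 19005)/(-(-75)*4 - 335) + (-7 + 5)²) = √((-6677*(-1/24682) - 19005)/(-15*(-20) - 335) + (-2)²) = √((6677/24682 - 19005)/(300 - 335) + 4) = √(-469074733/24682/(-35) + 4) = √(-469074733/24682*(-1/35) + 4) = √(469074733/863870 + 4) = √(472530213/863870) = 3*√925634183910/123410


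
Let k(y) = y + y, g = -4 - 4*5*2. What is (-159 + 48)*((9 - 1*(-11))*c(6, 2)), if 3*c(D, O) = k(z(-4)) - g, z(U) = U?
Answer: -26640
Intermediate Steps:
g = -44 (g = -4 - 20*2 = -4 - 40 = -44)
k(y) = 2*y
c(D, O) = 12 (c(D, O) = (2*(-4) - 1*(-44))/3 = (-8 + 44)/3 = (1/3)*36 = 12)
(-159 + 48)*((9 - 1*(-11))*c(6, 2)) = (-159 + 48)*((9 - 1*(-11))*12) = -111*(9 + 11)*12 = -2220*12 = -111*240 = -26640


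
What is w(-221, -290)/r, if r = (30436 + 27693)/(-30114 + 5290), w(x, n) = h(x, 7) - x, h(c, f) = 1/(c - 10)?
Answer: -1267265200/13427799 ≈ -94.376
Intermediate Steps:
h(c, f) = 1/(-10 + c)
w(x, n) = 1/(-10 + x) - x
r = -58129/24824 (r = 58129/(-24824) = 58129*(-1/24824) = -58129/24824 ≈ -2.3416)
w(-221, -290)/r = ((1 - 1*(-221)*(-10 - 221))/(-10 - 221))/(-58129/24824) = ((1 - 1*(-221)*(-231))/(-231))*(-24824/58129) = -(1 - 51051)/231*(-24824/58129) = -1/231*(-51050)*(-24824/58129) = (51050/231)*(-24824/58129) = -1267265200/13427799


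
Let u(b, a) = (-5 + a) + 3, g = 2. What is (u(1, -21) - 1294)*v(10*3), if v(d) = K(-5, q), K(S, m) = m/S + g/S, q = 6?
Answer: 10536/5 ≈ 2107.2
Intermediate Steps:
K(S, m) = 2/S + m/S (K(S, m) = m/S + 2/S = 2/S + m/S)
u(b, a) = -2 + a
v(d) = -8/5 (v(d) = (2 + 6)/(-5) = -1/5*8 = -8/5)
(u(1, -21) - 1294)*v(10*3) = ((-2 - 21) - 1294)*(-8/5) = (-23 - 1294)*(-8/5) = -1317*(-8/5) = 10536/5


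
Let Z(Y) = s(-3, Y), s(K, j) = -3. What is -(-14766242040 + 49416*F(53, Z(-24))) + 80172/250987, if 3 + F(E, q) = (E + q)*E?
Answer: 3673304649275628/250987 ≈ 1.4635e+10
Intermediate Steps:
Z(Y) = -3
F(E, q) = -3 + E*(E + q) (F(E, q) = -3 + (E + q)*E = -3 + E*(E + q))
-(-14766242040 + 49416*F(53, Z(-24))) + 80172/250987 = -49416/(1/(-298815 + (-3 + 53² + 53*(-3)))) + 80172/250987 = -49416/(1/(-298815 + (-3 + 2809 - 159))) + 80172*(1/250987) = -49416/(1/(-298815 + 2647)) + 80172/250987 = -49416/(1/(-296168)) + 80172/250987 = -49416/(-1/296168) + 80172/250987 = -49416*(-296168) + 80172/250987 = 14635437888 + 80172/250987 = 3673304649275628/250987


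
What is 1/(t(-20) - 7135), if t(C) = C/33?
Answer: -33/235475 ≈ -0.00014014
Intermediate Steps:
t(C) = C/33 (t(C) = C*(1/33) = C/33)
1/(t(-20) - 7135) = 1/((1/33)*(-20) - 7135) = 1/(-20/33 - 7135) = 1/(-235475/33) = -33/235475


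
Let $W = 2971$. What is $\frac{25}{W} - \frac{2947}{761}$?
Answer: $- \frac{8736512}{2260931} \approx -3.8641$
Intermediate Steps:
$\frac{25}{W} - \frac{2947}{761} = \frac{25}{2971} - \frac{2947}{761} = - \frac{8736512}{2260931}$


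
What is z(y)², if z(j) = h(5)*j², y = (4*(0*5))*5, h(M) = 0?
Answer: 0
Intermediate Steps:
y = 0 (y = (4*0)*5 = 0*5 = 0)
z(j) = 0 (z(j) = 0*j² = 0)
z(y)² = 0² = 0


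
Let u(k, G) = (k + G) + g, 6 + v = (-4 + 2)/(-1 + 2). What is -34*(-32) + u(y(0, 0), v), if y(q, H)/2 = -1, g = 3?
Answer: 1081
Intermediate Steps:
y(q, H) = -2 (y(q, H) = 2*(-1) = -2)
v = -8 (v = -6 + (-4 + 2)/(-1 + 2) = -6 - 2/1 = -6 - 2*1 = -6 - 2 = -8)
u(k, G) = 3 + G + k (u(k, G) = (k + G) + 3 = (G + k) + 3 = 3 + G + k)
-34*(-32) + u(y(0, 0), v) = -34*(-32) + (3 - 8 - 2) = 1088 - 7 = 1081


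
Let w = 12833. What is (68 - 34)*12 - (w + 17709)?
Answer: -30134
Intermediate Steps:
(68 - 34)*12 - (w + 17709) = (68 - 34)*12 - (12833 + 17709) = 34*12 - 1*30542 = 408 - 30542 = -30134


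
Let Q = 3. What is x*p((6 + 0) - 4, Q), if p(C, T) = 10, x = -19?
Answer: -190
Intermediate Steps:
x*p((6 + 0) - 4, Q) = -19*10 = -190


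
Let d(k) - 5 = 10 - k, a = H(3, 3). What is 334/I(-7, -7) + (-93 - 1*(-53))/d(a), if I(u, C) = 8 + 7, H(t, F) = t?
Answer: 284/15 ≈ 18.933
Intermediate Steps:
a = 3
I(u, C) = 15
d(k) = 15 - k (d(k) = 5 + (10 - k) = 15 - k)
334/I(-7, -7) + (-93 - 1*(-53))/d(a) = 334/15 + (-93 - 1*(-53))/(15 - 1*3) = 334*(1/15) + (-93 + 53)/(15 - 3) = 334/15 - 40/12 = 334/15 - 40*1/12 = 334/15 - 10/3 = 284/15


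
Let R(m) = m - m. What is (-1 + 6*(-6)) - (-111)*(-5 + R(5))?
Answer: -592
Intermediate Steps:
R(m) = 0
(-1 + 6*(-6)) - (-111)*(-5 + R(5)) = (-1 + 6*(-6)) - (-111)*(-5 + 0) = (-1 - 36) - (-111)*(-5) = -37 - 111*5 = -37 - 555 = -592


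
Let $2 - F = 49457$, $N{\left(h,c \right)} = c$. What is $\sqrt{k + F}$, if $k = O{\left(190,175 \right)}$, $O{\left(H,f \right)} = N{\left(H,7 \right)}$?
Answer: $2 i \sqrt{12362} \approx 222.37 i$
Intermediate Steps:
$O{\left(H,f \right)} = 7$
$F = -49455$ ($F = 2 - 49457 = -49455$)
$k = 7$
$\sqrt{k + F} = \sqrt{7 - 49455} = \sqrt{-49448} = 2 i \sqrt{12362}$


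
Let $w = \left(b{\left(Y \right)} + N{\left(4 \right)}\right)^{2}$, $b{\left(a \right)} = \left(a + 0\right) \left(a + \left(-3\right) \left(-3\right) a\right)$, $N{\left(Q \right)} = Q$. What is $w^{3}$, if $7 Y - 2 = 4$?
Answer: $\frac{29542602396307456}{13841287201} \approx 2.1344 \cdot 10^{6}$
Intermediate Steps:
$Y = \frac{6}{7}$ ($Y = \frac{2}{7} + \frac{1}{7} \cdot 4 = \frac{2}{7} + \frac{4}{7} = \frac{6}{7} \approx 0.85714$)
$b{\left(a \right)} = 10 a^{2}$ ($b{\left(a \right)} = a \left(a + 9 a\right) = a 10 a = 10 a^{2}$)
$w = \frac{309136}{2401}$ ($w = \left(10 \left(\frac{6}{7}\right)^{2} + 4\right)^{2} = \left(10 \cdot \frac{36}{49} + 4\right)^{2} = \left(\frac{360}{49} + 4\right)^{2} = \left(\frac{556}{49}\right)^{2} = \frac{309136}{2401} \approx 128.75$)
$w^{3} = \left(\frac{309136}{2401}\right)^{3} = \frac{29542602396307456}{13841287201}$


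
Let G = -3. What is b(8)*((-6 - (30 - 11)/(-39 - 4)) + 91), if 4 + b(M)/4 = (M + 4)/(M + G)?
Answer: -117568/215 ≈ -546.83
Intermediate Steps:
b(M) = -16 + 4*(4 + M)/(-3 + M) (b(M) = -16 + 4*((M + 4)/(M - 3)) = -16 + 4*((4 + M)/(-3 + M)) = -16 + 4*(4 + M)/(-3 + M))
b(8)*((-6 - (30 - 11)/(-39 - 4)) + 91) = (4*(16 - 3*8)/(-3 + 8))*((-6 - (30 - 11)/(-39 - 4)) + 91) = (4*(16 - 24)/5)*((-6 - 19/(-43)) + 91) = (4*(⅕)*(-8))*((-6 - 19*(-1)/43) + 91) = -32*((-6 - 1*(-19/43)) + 91)/5 = -32*((-6 + 19/43) + 91)/5 = -32*(-239/43 + 91)/5 = -32/5*3674/43 = -117568/215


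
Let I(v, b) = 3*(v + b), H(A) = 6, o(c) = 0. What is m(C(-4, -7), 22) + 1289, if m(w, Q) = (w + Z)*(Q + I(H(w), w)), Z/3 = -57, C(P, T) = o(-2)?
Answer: -5551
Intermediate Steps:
C(P, T) = 0
I(v, b) = 3*b + 3*v (I(v, b) = 3*(b + v) = 3*b + 3*v)
Z = -171 (Z = 3*(-57) = -171)
m(w, Q) = (-171 + w)*(18 + Q + 3*w) (m(w, Q) = (w - 171)*(Q + (3*w + 3*6)) = (-171 + w)*(Q + (3*w + 18)) = (-171 + w)*(Q + (18 + 3*w)) = (-171 + w)*(18 + Q + 3*w))
m(C(-4, -7), 22) + 1289 = (-3078 - 495*0 - 171*22 + 3*0² + 22*0) + 1289 = (-3078 + 0 - 3762 + 3*0 + 0) + 1289 = (-3078 + 0 - 3762 + 0 + 0) + 1289 = -6840 + 1289 = -5551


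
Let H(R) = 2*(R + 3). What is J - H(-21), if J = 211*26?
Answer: 5522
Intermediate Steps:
H(R) = 6 + 2*R (H(R) = 2*(3 + R) = 6 + 2*R)
J = 5486
J - H(-21) = 5486 - (6 + 2*(-21)) = 5486 - (6 - 42) = 5486 - 1*(-36) = 5486 + 36 = 5522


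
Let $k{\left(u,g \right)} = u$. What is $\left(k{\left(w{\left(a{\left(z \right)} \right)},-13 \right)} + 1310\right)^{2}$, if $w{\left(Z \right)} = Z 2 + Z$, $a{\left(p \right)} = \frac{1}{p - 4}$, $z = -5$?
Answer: $\frac{15437041}{9} \approx 1.7152 \cdot 10^{6}$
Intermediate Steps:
$a{\left(p \right)} = \frac{1}{-4 + p}$
$w{\left(Z \right)} = 3 Z$ ($w{\left(Z \right)} = 2 Z + Z = 3 Z$)
$\left(k{\left(w{\left(a{\left(z \right)} \right)},-13 \right)} + 1310\right)^{2} = \left(\frac{3}{-4 - 5} + 1310\right)^{2} = \left(\frac{3}{-9} + 1310\right)^{2} = \left(3 \left(- \frac{1}{9}\right) + 1310\right)^{2} = \left(- \frac{1}{3} + 1310\right)^{2} = \left(\frac{3929}{3}\right)^{2} = \frac{15437041}{9}$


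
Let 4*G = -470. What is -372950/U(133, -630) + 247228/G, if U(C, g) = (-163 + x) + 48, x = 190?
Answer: -4989098/705 ≈ -7076.7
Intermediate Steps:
G = -235/2 (G = (¼)*(-470) = -235/2 ≈ -117.50)
U(C, g) = 75 (U(C, g) = (-163 + 190) + 48 = 27 + 48 = 75)
-372950/U(133, -630) + 247228/G = -372950/75 + 247228/(-235/2) = -372950*1/75 + 247228*(-2/235) = -14918/3 - 494456/235 = -4989098/705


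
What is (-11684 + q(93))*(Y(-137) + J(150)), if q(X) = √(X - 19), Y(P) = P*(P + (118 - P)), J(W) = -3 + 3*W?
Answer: 183660796 - 15719*√74 ≈ 1.8353e+8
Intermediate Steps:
Y(P) = 118*P (Y(P) = P*118 = 118*P)
q(X) = √(-19 + X)
(-11684 + q(93))*(Y(-137) + J(150)) = (-11684 + √(-19 + 93))*(118*(-137) + (-3 + 3*150)) = (-11684 + √74)*(-16166 + (-3 + 450)) = (-11684 + √74)*(-16166 + 447) = (-11684 + √74)*(-15719) = 183660796 - 15719*√74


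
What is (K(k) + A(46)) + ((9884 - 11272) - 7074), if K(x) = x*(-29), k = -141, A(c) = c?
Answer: -4327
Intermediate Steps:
K(x) = -29*x
(K(k) + A(46)) + ((9884 - 11272) - 7074) = (-29*(-141) + 46) + ((9884 - 11272) - 7074) = (4089 + 46) + (-1388 - 7074) = 4135 - 8462 = -4327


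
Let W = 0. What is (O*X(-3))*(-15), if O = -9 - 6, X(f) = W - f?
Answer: 675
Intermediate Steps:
X(f) = -f (X(f) = 0 - f = -f)
O = -15
(O*X(-3))*(-15) = -(-15)*(-3)*(-15) = -15*3*(-15) = -45*(-15) = 675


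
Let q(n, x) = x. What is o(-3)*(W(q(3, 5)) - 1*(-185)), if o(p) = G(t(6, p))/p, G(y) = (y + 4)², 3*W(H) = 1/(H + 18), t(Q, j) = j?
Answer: -12766/207 ≈ -61.672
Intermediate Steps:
W(H) = 1/(3*(18 + H)) (W(H) = 1/(3*(H + 18)) = 1/(3*(18 + H)))
G(y) = (4 + y)²
o(p) = (4 + p)²/p
o(-3)*(W(q(3, 5)) - 1*(-185)) = ((4 - 3)²/(-3))*(1/(3*(18 + 5)) - 1*(-185)) = (-⅓*1²)*((⅓)/23 + 185) = (-⅓*1)*((⅓)*(1/23) + 185) = -(1/69 + 185)/3 = -⅓*12766/69 = -12766/207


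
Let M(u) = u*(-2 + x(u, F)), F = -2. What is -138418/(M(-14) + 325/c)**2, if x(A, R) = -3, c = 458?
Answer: -29035113352/1048788225 ≈ -27.684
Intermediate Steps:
M(u) = -5*u (M(u) = u*(-2 - 3) = u*(-5) = -5*u)
-138418/(M(-14) + 325/c)**2 = -138418/(-5*(-14) + 325/458)**2 = -138418/(70 + 325*(1/458))**2 = -138418/(70 + 325/458)**2 = -138418/((32385/458)**2) = -138418/1048788225/209764 = -138418*209764/1048788225 = -29035113352/1048788225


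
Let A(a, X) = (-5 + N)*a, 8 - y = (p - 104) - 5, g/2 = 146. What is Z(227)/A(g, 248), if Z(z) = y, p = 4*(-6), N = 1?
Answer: -141/1168 ≈ -0.12072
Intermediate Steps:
g = 292 (g = 2*146 = 292)
p = -24
y = 141 (y = 8 - ((-24 - 104) - 5) = 8 - (-128 - 5) = 8 - 1*(-133) = 8 + 133 = 141)
A(a, X) = -4*a (A(a, X) = (-5 + 1)*a = -4*a)
Z(z) = 141
Z(227)/A(g, 248) = 141/((-4*292)) = 141/(-1168) = 141*(-1/1168) = -141/1168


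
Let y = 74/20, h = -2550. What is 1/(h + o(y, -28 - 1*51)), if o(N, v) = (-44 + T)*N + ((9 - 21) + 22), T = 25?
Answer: -10/26103 ≈ -0.00038310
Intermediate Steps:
y = 37/10 (y = 74*(1/20) = 37/10 ≈ 3.7000)
o(N, v) = 10 - 19*N (o(N, v) = (-44 + 25)*N + ((9 - 21) + 22) = -19*N + (-12 + 22) = -19*N + 10 = 10 - 19*N)
1/(h + o(y, -28 - 1*51)) = 1/(-2550 + (10 - 19*37/10)) = 1/(-2550 + (10 - 703/10)) = 1/(-2550 - 603/10) = 1/(-26103/10) = -10/26103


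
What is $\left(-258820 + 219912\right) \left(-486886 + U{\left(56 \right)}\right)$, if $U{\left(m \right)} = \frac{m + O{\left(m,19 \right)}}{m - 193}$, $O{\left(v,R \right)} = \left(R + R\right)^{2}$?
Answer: $18944186488$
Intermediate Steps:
$O{\left(v,R \right)} = 4 R^{2}$ ($O{\left(v,R \right)} = \left(2 R\right)^{2} = 4 R^{2}$)
$U{\left(m \right)} = \frac{1444 + m}{-193 + m}$ ($U{\left(m \right)} = \frac{m + 4 \cdot 19^{2}}{m - 193} = \frac{m + 4 \cdot 361}{-193 + m} = \frac{m + 1444}{-193 + m} = \frac{1444 + m}{-193 + m}$)
$\left(-258820 + 219912\right) \left(-486886 + U{\left(56 \right)}\right) = \left(-258820 + 219912\right) \left(-486886 + \frac{1444 + 56}{-193 + 56}\right) = - 38908 \left(-486886 + \frac{1}{-137} \cdot 1500\right) = - 38908 \left(-486886 - \frac{1500}{137}\right) = \left(-38908\right) \left(- \frac{66704882}{137}\right) = 18944186488$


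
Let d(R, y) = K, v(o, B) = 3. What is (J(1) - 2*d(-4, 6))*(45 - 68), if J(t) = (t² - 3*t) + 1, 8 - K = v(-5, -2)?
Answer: 253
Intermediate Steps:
K = 5 (K = 8 - 1*3 = 8 - 3 = 5)
d(R, y) = 5
J(t) = 1 + t² - 3*t
(J(1) - 2*d(-4, 6))*(45 - 68) = ((1 + 1² - 3*1) - 2*5)*(45 - 68) = ((1 + 1 - 3) - 10)*(-23) = (-1 - 10)*(-23) = -11*(-23) = 253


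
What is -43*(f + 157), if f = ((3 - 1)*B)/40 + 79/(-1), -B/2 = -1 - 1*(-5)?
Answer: -16684/5 ≈ -3336.8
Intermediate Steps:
B = -8 (B = -2*(-1 - 1*(-5)) = -2*(-1 + 5) = -2*4 = -8)
f = -397/5 (f = ((3 - 1)*(-8))/40 + 79/(-1) = (2*(-8))*(1/40) + 79*(-1) = -16*1/40 - 79 = -⅖ - 79 = -397/5 ≈ -79.400)
-43*(f + 157) = -43*(-397/5 + 157) = -43*388/5 = -16684/5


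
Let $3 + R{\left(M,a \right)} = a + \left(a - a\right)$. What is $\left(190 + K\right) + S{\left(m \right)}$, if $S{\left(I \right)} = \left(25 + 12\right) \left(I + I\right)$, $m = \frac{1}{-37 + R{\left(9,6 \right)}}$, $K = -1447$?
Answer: $- \frac{21406}{17} \approx -1259.2$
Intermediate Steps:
$R{\left(M,a \right)} = -3 + a$ ($R{\left(M,a \right)} = -3 + \left(a + \left(a - a\right)\right) = -3 + \left(a + 0\right) = -3 + a$)
$m = - \frac{1}{34}$ ($m = \frac{1}{-37 + \left(-3 + 6\right)} = \frac{1}{-37 + 3} = \frac{1}{-34} = - \frac{1}{34} \approx -0.029412$)
$S{\left(I \right)} = 74 I$ ($S{\left(I \right)} = 37 \cdot 2 I = 74 I$)
$\left(190 + K\right) + S{\left(m \right)} = \left(190 - 1447\right) + 74 \left(- \frac{1}{34}\right) = -1257 - \frac{37}{17} = - \frac{21406}{17}$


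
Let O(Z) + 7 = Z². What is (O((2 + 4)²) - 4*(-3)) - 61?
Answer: 1240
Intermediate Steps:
O(Z) = -7 + Z²
(O((2 + 4)²) - 4*(-3)) - 61 = ((-7 + ((2 + 4)²)²) - 4*(-3)) - 61 = ((-7 + (6²)²) + 12) - 61 = ((-7 + 36²) + 12) - 61 = ((-7 + 1296) + 12) - 61 = (1289 + 12) - 61 = 1301 - 61 = 1240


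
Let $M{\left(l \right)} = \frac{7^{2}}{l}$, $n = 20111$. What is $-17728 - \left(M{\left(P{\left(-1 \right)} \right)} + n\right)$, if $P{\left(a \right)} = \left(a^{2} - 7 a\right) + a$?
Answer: $-37846$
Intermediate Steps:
$P{\left(a \right)} = a^{2} - 6 a$
$M{\left(l \right)} = \frac{49}{l}$
$-17728 - \left(M{\left(P{\left(-1 \right)} \right)} + n\right) = -17728 - \left(\frac{49}{\left(-1\right) \left(-6 - 1\right)} + 20111\right) = -17728 - \left(\frac{49}{\left(-1\right) \left(-7\right)} + 20111\right) = -17728 - \left(\frac{49}{7} + 20111\right) = -17728 - \left(49 \cdot \frac{1}{7} + 20111\right) = -17728 - \left(7 + 20111\right) = -17728 - 20118 = -37846$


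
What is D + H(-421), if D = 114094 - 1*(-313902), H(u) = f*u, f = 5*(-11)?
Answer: 451151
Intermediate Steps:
f = -55
H(u) = -55*u
D = 427996 (D = 114094 + 313902 = 427996)
D + H(-421) = 427996 - 55*(-421) = 427996 + 23155 = 451151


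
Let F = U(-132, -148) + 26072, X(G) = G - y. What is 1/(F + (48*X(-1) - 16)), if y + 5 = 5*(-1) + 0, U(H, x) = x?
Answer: 1/26340 ≈ 3.7965e-5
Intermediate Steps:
y = -10 (y = -5 + (5*(-1) + 0) = -5 + (-5 + 0) = -5 - 5 = -10)
X(G) = 10 + G (X(G) = G - 1*(-10) = G + 10 = 10 + G)
F = 25924 (F = -148 + 26072 = 25924)
1/(F + (48*X(-1) - 16)) = 1/(25924 + (48*(10 - 1) - 16)) = 1/(25924 + (48*9 - 16)) = 1/(25924 + (432 - 16)) = 1/(25924 + 416) = 1/26340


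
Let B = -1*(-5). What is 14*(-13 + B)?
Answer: -112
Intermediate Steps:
B = 5
14*(-13 + B) = 14*(-13 + 5) = 14*(-8) = -112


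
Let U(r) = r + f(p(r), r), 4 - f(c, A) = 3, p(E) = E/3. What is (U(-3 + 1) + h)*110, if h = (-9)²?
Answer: 8800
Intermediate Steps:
p(E) = E/3 (p(E) = E*(⅓) = E/3)
f(c, A) = 1 (f(c, A) = 4 - 1*3 = 4 - 3 = 1)
U(r) = 1 + r (U(r) = r + 1 = 1 + r)
h = 81
(U(-3 + 1) + h)*110 = ((1 + (-3 + 1)) + 81)*110 = ((1 - 2) + 81)*110 = (-1 + 81)*110 = 80*110 = 8800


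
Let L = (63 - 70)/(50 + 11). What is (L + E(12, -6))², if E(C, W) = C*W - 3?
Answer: 20994724/3721 ≈ 5642.2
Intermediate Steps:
E(C, W) = -3 + C*W
L = -7/61 ≈ -0.11475
(L + E(12, -6))² = (-7/61 + (-3 + 12*(-6)))² = (-7/61 + (-3 - 72))² = (-7/61 - 75)² = (-4582/61)² = 20994724/3721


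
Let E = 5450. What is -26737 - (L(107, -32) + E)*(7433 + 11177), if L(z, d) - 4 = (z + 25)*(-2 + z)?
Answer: -359460277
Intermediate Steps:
L(z, d) = 4 + (-2 + z)*(25 + z) (L(z, d) = 4 + (z + 25)*(-2 + z) = 4 + (25 + z)*(-2 + z) = 4 + (-2 + z)*(25 + z))
-26737 - (L(107, -32) + E)*(7433 + 11177) = -26737 - ((-46 + 107² + 23*107) + 5450)*(7433 + 11177) = -26737 - ((-46 + 11449 + 2461) + 5450)*18610 = -26737 - (13864 + 5450)*18610 = -26737 - 19314*18610 = -26737 - 1*359433540 = -26737 - 359433540 = -359460277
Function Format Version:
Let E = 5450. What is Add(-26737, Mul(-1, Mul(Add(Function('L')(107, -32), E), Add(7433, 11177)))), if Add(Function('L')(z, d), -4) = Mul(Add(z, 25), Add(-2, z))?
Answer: -359460277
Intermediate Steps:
Function('L')(z, d) = Add(4, Mul(Add(-2, z), Add(25, z))) (Function('L')(z, d) = Add(4, Mul(Add(z, 25), Add(-2, z))) = Add(4, Mul(Add(25, z), Add(-2, z))) = Add(4, Mul(Add(-2, z), Add(25, z))))
Add(-26737, Mul(-1, Mul(Add(Function('L')(107, -32), E), Add(7433, 11177)))) = Add(-26737, Mul(-1, Mul(Add(Add(-46, Pow(107, 2), Mul(23, 107)), 5450), Add(7433, 11177)))) = Add(-26737, Mul(-1, Mul(Add(Add(-46, 11449, 2461), 5450), 18610))) = Add(-26737, Mul(-1, Mul(Add(13864, 5450), 18610))) = Add(-26737, Mul(-1, Mul(19314, 18610))) = Add(-26737, Mul(-1, 359433540)) = Add(-26737, -359433540) = -359460277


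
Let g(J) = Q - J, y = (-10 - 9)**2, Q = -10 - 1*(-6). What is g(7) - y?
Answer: -372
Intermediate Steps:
Q = -4 (Q = -10 + 6 = -4)
y = 361 (y = (-19)**2 = 361)
g(J) = -4 - J
g(7) - y = (-4 - 1*7) - 1*361 = (-4 - 7) - 361 = -11 - 361 = -372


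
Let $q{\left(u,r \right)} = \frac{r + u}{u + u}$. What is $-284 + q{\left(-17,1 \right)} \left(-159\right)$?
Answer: $- \frac{6100}{17} \approx -358.82$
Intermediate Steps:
$q{\left(u,r \right)} = \frac{r + u}{2 u}$
$-284 + q{\left(-17,1 \right)} \left(-159\right) = -284 + \frac{1 - 17}{2 \left(-17\right)} \left(-159\right) = -284 + \frac{1}{2} \left(- \frac{1}{17}\right) \left(-16\right) \left(-159\right) = -284 + \frac{8}{17} \left(-159\right) = -284 - \frac{1272}{17} = - \frac{6100}{17}$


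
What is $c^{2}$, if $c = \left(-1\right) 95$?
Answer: $9025$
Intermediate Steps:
$c = -95$
$c^{2} = \left(-95\right)^{2} = 9025$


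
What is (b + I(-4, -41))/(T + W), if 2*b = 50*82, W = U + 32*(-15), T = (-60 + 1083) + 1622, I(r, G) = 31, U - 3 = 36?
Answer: 2081/2204 ≈ 0.94419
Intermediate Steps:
U = 39 (U = 3 + 36 = 39)
T = 2645 (T = 1023 + 1622 = 2645)
W = -441 (W = 39 + 32*(-15) = 39 - 480 = -441)
b = 2050 (b = (50*82)/2 = (1/2)*4100 = 2050)
(b + I(-4, -41))/(T + W) = (2050 + 31)/(2645 - 441) = 2081/2204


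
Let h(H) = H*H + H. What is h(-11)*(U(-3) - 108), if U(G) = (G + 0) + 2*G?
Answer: -12870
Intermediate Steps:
U(G) = 3*G (U(G) = G + 2*G = 3*G)
h(H) = H + H**2 (h(H) = H**2 + H = H + H**2)
h(-11)*(U(-3) - 108) = (-11*(1 - 11))*(3*(-3) - 108) = (-11*(-10))*(-9 - 108) = 110*(-117) = -12870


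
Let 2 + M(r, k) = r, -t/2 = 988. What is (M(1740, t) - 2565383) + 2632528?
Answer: 68883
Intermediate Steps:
t = -1976 (t = -2*988 = -1976)
M(r, k) = -2 + r
(M(1740, t) - 2565383) + 2632528 = ((-2 + 1740) - 2565383) + 2632528 = (1738 - 2565383) + 2632528 = -2563645 + 2632528 = 68883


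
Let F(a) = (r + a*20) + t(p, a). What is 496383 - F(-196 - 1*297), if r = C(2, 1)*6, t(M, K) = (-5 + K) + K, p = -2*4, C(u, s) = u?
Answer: 507222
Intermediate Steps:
p = -8
t(M, K) = -5 + 2*K
r = 12 (r = 2*6 = 12)
F(a) = 7 + 22*a (F(a) = (12 + a*20) + (-5 + 2*a) = (12 + 20*a) + (-5 + 2*a) = 7 + 22*a)
496383 - F(-196 - 1*297) = 496383 - (7 + 22*(-196 - 1*297)) = 496383 - (7 + 22*(-196 - 297)) = 496383 - (7 + 22*(-493)) = 496383 - (7 - 10846) = 496383 - 1*(-10839) = 496383 + 10839 = 507222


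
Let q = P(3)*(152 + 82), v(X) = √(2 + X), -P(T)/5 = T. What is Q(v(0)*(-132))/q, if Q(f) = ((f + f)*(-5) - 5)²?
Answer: -696965/702 + 440*√2/117 ≈ -987.51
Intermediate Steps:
P(T) = -5*T
Q(f) = (-5 - 10*f)² (Q(f) = ((2*f)*(-5) - 5)² = (-10*f - 5)² = (-5 - 10*f)²)
q = -3510 (q = (-5*3)*(152 + 82) = -15*234 = -3510)
Q(v(0)*(-132))/q = (25*(1 + 2*(√(2 + 0)*(-132)))²)/(-3510) = (25*(1 + 2*(√2*(-132)))²)*(-1/3510) = (25*(1 + 2*(-132*√2))²)*(-1/3510) = (25*(1 - 264*√2)²)*(-1/3510) = -5*(1 - 264*√2)²/702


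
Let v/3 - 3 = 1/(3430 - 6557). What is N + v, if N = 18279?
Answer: 57186573/3127 ≈ 18288.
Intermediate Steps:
v = 28140/3127 (v = 9 + 3/(3430 - 6557) = 9 + 3/(-3127) = 9 + 3*(-1/3127) = 9 - 3/3127 = 28140/3127 ≈ 8.9990)
N + v = 18279 + 28140/3127 = 57186573/3127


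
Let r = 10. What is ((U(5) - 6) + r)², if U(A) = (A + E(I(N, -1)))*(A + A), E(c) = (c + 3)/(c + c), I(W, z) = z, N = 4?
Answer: 1936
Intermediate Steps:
E(c) = (3 + c)/(2*c) (E(c) = (3 + c)/((2*c)) = (3 + c)*(1/(2*c)) = (3 + c)/(2*c))
U(A) = 2*A*(-1 + A) (U(A) = (A + (½)*(3 - 1)/(-1))*(A + A) = (A + (½)*(-1)*2)*(2*A) = (A - 1)*(2*A) = (-1 + A)*(2*A) = 2*A*(-1 + A))
((U(5) - 6) + r)² = ((2*5*(-1 + 5) - 6) + 10)² = ((2*5*4 - 6) + 10)² = ((40 - 6) + 10)² = (34 + 10)² = 44² = 1936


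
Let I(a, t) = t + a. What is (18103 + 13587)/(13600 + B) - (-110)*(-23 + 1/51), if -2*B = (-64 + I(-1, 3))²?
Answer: -751955785/297789 ≈ -2525.1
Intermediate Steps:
I(a, t) = a + t
B = -1922 (B = -(-64 + (-1 + 3))²/2 = -(-64 + 2)²/2 = -½*(-62)² = -½*3844 = -1922)
(18103 + 13587)/(13600 + B) - (-110)*(-23 + 1/51) = (18103 + 13587)/(13600 - 1922) - (-110)*(-23 + 1/51) = 31690/11678 - (-110)*(-23 + 1/51) = 31690*(1/11678) - (-110)*(-1172)/51 = 15845/5839 - 1*128920/51 = 15845/5839 - 128920/51 = -751955785/297789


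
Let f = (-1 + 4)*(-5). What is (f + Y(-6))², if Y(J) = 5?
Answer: 100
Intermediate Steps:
f = -15 (f = 3*(-5) = -15)
(f + Y(-6))² = (-15 + 5)² = (-10)² = 100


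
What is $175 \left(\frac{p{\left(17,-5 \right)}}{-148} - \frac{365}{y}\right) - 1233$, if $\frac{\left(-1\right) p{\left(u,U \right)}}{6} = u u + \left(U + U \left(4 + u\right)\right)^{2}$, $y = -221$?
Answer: $\frac{1421995993}{16354} \approx 86951.0$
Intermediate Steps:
$p{\left(u,U \right)} = - 6 u^{2} - 6 \left(U + U \left(4 + u\right)\right)^{2}$ ($p{\left(u,U \right)} = - 6 \left(u u + \left(U + U \left(4 + u\right)\right)^{2}\right) = - 6 \left(u^{2} + \left(U + U \left(4 + u\right)\right)^{2}\right) = - 6 u^{2} - 6 \left(U + U \left(4 + u\right)\right)^{2}$)
$175 \left(\frac{p{\left(17,-5 \right)}}{-148} - \frac{365}{y}\right) - 1233 = 175 \left(\frac{- 6 \cdot 17^{2} - 6 \left(-5\right)^{2} \left(5 + 17\right)^{2}}{-148} - \frac{365}{-221}\right) - 1233 = 175 \left(\left(\left(-6\right) 289 - 150 \cdot 22^{2}\right) \left(- \frac{1}{148}\right) - - \frac{365}{221}\right) - 1233 = 175 \left(\left(-1734 - 150 \cdot 484\right) \left(- \frac{1}{148}\right) + \frac{365}{221}\right) - 1233 = 175 \left(\left(-1734 - 72600\right) \left(- \frac{1}{148}\right) + \frac{365}{221}\right) - 1233 = 175 \left(\left(-74334\right) \left(- \frac{1}{148}\right) + \frac{365}{221}\right) - 1233 = 175 \left(\frac{37167}{74} + \frac{365}{221}\right) - 1233 = 175 \cdot \frac{8240917}{16354} - 1233 = \frac{1442160475}{16354} - 1233 = \frac{1421995993}{16354}$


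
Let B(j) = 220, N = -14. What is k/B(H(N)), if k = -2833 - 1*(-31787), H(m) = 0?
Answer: 14477/110 ≈ 131.61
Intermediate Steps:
k = 28954 (k = -2833 + 31787 = 28954)
k/B(H(N)) = 28954/220 = 28954*(1/220) = 14477/110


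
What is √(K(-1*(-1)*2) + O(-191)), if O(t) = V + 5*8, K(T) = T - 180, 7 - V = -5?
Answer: 3*I*√14 ≈ 11.225*I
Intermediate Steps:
V = 12 (V = 7 - 1*(-5) = 7 + 5 = 12)
K(T) = -180 + T
O(t) = 52 (O(t) = 12 + 5*8 = 12 + 40 = 52)
√(K(-1*(-1)*2) + O(-191)) = √((-180 - 1*(-1)*2) + 52) = √((-180 + 1*2) + 52) = √((-180 + 2) + 52) = √(-178 + 52) = √(-126) = 3*I*√14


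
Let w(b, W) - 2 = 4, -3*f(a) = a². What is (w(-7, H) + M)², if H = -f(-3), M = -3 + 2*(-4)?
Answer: 25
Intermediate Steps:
M = -11 (M = -3 - 8 = -11)
f(a) = -a²/3
H = 3 (H = -(-1)*(-3)²/3 = -(-1)*9/3 = -1*(-3) = 3)
w(b, W) = 6 (w(b, W) = 2 + 4 = 6)
(w(-7, H) + M)² = (6 - 11)² = (-5)² = 25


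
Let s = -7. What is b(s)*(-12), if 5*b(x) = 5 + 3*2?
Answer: -132/5 ≈ -26.400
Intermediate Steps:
b(x) = 11/5 (b(x) = (5 + 3*2)/5 = (5 + 6)/5 = (⅕)*11 = 11/5)
b(s)*(-12) = (11/5)*(-12) = -132/5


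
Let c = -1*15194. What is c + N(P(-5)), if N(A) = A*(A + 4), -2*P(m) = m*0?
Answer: -15194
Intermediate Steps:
P(m) = 0 (P(m) = -m*0/2 = -1/2*0 = 0)
c = -15194
N(A) = A*(4 + A)
c + N(P(-5)) = -15194 + 0*(4 + 0) = -15194 + 0*4 = -15194 + 0 = -15194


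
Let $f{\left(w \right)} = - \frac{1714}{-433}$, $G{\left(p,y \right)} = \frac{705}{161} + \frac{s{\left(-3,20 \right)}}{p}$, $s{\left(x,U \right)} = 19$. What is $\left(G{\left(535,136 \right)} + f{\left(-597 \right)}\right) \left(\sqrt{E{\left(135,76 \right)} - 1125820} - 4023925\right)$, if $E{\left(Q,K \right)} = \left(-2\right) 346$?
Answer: $- \frac{251315613666920}{7459291} + \frac{3747320544 i \sqrt{7823}}{37296455} \approx -3.3692 \cdot 10^{7} + 8886.7 i$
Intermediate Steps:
$E{\left(Q,K \right)} = -692$
$G{\left(p,y \right)} = \frac{705}{161} + \frac{19}{p}$
$f{\left(w \right)} = \frac{1714}{433}$ ($f{\left(w \right)} = \left(-1714\right) \left(- \frac{1}{433}\right) = \frac{1714}{433}$)
$\left(G{\left(535,136 \right)} + f{\left(-597 \right)}\right) \left(\sqrt{E{\left(135,76 \right)} - 1125820} - 4023925\right) = \left(\left(\frac{705}{161} + \frac{19}{535}\right) + \frac{1714}{433}\right) \left(\sqrt{-692 - 1125820} - 4023925\right) = \left(\left(\frac{705}{161} + 19 \cdot \frac{1}{535}\right) + \frac{1714}{433}\right) \left(\sqrt{-1126512} - 4023925\right) = \left(\left(\frac{705}{161} + \frac{19}{535}\right) + \frac{1714}{433}\right) \left(12 i \sqrt{7823} - 4023925\right) = \left(\frac{380234}{86135} + \frac{1714}{433}\right) \left(-4023925 + 12 i \sqrt{7823}\right) = \frac{312276712 \left(-4023925 + 12 i \sqrt{7823}\right)}{37296455} = - \frac{251315613666920}{7459291} + \frac{3747320544 i \sqrt{7823}}{37296455}$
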